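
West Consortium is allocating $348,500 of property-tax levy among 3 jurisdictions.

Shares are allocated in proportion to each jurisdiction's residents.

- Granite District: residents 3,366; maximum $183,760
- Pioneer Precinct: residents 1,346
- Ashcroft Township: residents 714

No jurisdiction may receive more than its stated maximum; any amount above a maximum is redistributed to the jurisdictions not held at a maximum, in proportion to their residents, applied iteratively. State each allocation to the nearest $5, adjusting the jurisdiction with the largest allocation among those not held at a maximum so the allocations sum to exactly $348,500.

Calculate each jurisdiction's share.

Granite District: $183,760 · Pioneer Precinct: $107,640 · Ashcroft Township: $57,100

Residents total: 5,426.
Pro-rata shares before constraints: Granite District 216,190.75; Pioneer Precinct 86,450.61; Ashcroft Township 45,858.64.
Cap binds for Granite District ($183,760); balance $164,740 reallocated over remaining residents 2,060.
Shares after redistribution: Pioneer Precinct 107,640.80 → $107,640; Ashcroft Township 57,099.20 → $57,100.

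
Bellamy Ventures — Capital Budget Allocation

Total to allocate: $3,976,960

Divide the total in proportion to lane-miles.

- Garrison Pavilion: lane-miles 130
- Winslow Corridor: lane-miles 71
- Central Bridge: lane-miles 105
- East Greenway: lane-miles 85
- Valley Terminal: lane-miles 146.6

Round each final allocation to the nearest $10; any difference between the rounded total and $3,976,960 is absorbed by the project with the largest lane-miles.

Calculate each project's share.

Combined lane-miles = 130 + 71 + 105 + 85 + 146.6 = 537.6.
Pro-rata amounts: Garrison Pavilion 961,690.48; Winslow Corridor 525,230.95; Central Bridge 776,750.00; East Greenway 628,797.62; Valley Terminal 1,084,490.95.
After rounding ($10): Garrison Pavilion $961,690; Winslow Corridor $525,230; Central Bridge $776,750; East Greenway $628,800; Valley Terminal $1,084,490. Sum = $3,976,960.
Sum already equals the total — no adjustment.

Garrison Pavilion: $961,690; Winslow Corridor: $525,230; Central Bridge: $776,750; East Greenway: $628,800; Valley Terminal: $1,084,490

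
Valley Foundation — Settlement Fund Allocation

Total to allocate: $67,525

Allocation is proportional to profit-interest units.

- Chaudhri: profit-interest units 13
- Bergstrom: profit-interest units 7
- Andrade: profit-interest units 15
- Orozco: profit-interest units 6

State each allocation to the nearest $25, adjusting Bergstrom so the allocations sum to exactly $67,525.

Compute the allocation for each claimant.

Chaudhri: $21,400; Bergstrom: $11,550; Andrade: $24,700; Orozco: $9,875

Total profit-interest units = 41.
Raw shares: Chaudhri 13/41 × $67,525 = 21,410.37; Bergstrom 7/41 × $67,525 = 11,528.66; Andrade 15/41 × $67,525 = 24,704.27; Orozco 6/41 × $67,525 = 9,881.71.
At nearest $25: Chaudhri $21,400; Bergstrom $11,525; Andrade $24,700; Orozco $9,875. Sum = $67,500.
Difference $67,525 − $67,500 = +$25 applied to Bergstrom: Bergstrom becomes $11,550.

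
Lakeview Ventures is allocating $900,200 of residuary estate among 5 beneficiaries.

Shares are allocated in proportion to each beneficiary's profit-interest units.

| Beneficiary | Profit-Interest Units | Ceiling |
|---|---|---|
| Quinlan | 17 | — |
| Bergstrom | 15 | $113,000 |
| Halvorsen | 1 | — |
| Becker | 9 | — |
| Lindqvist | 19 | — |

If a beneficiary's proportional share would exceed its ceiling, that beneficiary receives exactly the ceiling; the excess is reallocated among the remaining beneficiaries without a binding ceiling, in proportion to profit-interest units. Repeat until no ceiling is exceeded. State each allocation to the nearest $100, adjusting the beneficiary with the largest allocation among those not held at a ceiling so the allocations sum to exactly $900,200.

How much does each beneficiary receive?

Combined profit-interest units = 61.
Unconstrained shares: Quinlan 250,875.41; Bergstrom 221,360.66; Halvorsen 14,757.38; Becker 132,816.39; Lindqvist 280,390.16.
Cap binds for Bergstrom ($113,000); balance $787,200 reallocated over remaining profit-interest units 46.
Shares after redistribution: Quinlan 290,921.74 → $290,900; Halvorsen 17,113.04 → $17,100; Becker 154,017.39 → $154,000; Lindqvist 325,147.83 → $325,100.
Rounding difference +$100 applied to Lindqvist → $325,200.

Quinlan: $290,900 · Bergstrom: $113,000 · Halvorsen: $17,100 · Becker: $154,000 · Lindqvist: $325,200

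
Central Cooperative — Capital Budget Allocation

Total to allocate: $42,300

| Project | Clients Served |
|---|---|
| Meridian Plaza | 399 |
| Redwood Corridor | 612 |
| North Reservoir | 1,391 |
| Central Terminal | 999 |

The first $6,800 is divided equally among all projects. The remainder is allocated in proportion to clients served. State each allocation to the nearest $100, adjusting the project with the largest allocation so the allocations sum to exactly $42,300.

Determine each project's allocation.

Meridian Plaza: $5,900 | Redwood Corridor: $8,100 | North Reservoir: $16,200 | Central Terminal: $12,100

$6,800 shared equally gives $1,700 per project.
Remainder $35,500 by clients served (total 3,401): Meridian Plaza 4,164.80 → $4,200; Redwood Corridor 6,388.12 → $6,400; North Reservoir 14,519.41 → $14,500; Central Terminal 10,427.67 → $10,400.
Totals: Meridian Plaza $1,700 + $4,200 = $5,900; Redwood Corridor $1,700 + $6,400 = $8,100; North Reservoir $1,700 + $14,500 = $16,200; Central Terminal $1,700 + $10,400 = $12,100.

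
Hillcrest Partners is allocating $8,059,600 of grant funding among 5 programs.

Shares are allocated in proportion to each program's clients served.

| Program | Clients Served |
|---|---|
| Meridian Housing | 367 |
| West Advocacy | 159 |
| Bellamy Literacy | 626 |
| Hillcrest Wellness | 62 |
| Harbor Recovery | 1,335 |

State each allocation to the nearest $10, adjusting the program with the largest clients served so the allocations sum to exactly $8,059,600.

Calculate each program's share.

Sum of clients served: 2,549.
Pro-rata amounts: Meridian Housing 367/2,549 × $8,059,600 = 1,160,405.34; West Advocacy 159/2,549 × $8,059,600 = 502,736.92; Bellamy Literacy 626/2,549 × $8,059,600 = 1,979,328.99; Hillcrest Wellness 62/2,549 × $8,059,600 = 196,035.78; Harbor Recovery 1,335/2,549 × $8,059,600 = 4,221,092.98.
After rounding ($10): Meridian Housing $1,160,410; West Advocacy $502,740; Bellamy Literacy $1,979,330; Hillcrest Wellness $196,040; Harbor Recovery $4,221,090. Sum = $8,059,610.
Difference $8,059,600 − $8,059,610 = −$10 applied to largest clients served (Harbor Recovery): Harbor Recovery becomes $4,221,080.

Meridian Housing: $1,160,410; West Advocacy: $502,740; Bellamy Literacy: $1,979,330; Hillcrest Wellness: $196,040; Harbor Recovery: $4,221,080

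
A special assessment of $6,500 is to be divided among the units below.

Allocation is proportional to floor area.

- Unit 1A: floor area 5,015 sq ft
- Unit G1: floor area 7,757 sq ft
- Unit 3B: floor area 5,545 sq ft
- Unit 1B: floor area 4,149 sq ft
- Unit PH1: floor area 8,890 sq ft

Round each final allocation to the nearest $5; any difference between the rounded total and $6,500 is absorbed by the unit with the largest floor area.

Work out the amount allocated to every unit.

Unit 1A: $1,040 · Unit G1: $1,610 · Unit 3B: $1,150 · Unit 1B: $860 · Unit PH1: $1,840

Combined floor area = 31,356.
Proportional shares: Unit 1A 5,015/31,356 × $6,500 = 1,039.59; Unit G1 7,757/31,356 × $6,500 = 1,608.00; Unit 3B 5,545/31,356 × $6,500 = 1,149.46; Unit 1B 4,149/31,356 × $6,500 = 860.07; Unit PH1 8,890/31,356 × $6,500 = 1,842.87.
Rounded to nearest $5: Unit 1A $1,040; Unit G1 $1,610; Unit 3B $1,150; Unit 1B $860; Unit PH1 $1,845. Sum = $6,505.
Difference $6,500 − $6,505 = −$5 applied to largest floor area (Unit PH1): Unit PH1 becomes $1,840.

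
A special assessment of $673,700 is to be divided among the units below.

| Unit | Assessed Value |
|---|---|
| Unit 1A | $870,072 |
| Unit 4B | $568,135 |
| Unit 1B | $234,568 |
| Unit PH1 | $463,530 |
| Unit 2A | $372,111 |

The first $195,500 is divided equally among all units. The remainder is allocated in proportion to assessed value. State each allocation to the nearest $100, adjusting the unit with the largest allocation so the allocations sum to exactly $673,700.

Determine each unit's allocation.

Equal tier: $195,500 ÷ 5 = $39,100 apiece.
Remainder $478,200 by assessed value (total 2,508,416): Unit 1A 165,868.99 → $165,900; Unit 4B 108,308.25 → $108,300; Unit 1B 44,717.63 → $44,700; Unit PH1 88,366.54 → $88,400; Unit 2A 70,938.58 → $70,900.
Totals: Unit 1A $39,100 + $165,900 = $205,000; Unit 4B $39,100 + $108,300 = $147,400; Unit 1B $39,100 + $44,700 = $83,800; Unit PH1 $39,100 + $88,400 = $127,500; Unit 2A $39,100 + $70,900 = $110,000.

Unit 1A: $205,000 · Unit 4B: $147,400 · Unit 1B: $83,800 · Unit PH1: $127,500 · Unit 2A: $110,000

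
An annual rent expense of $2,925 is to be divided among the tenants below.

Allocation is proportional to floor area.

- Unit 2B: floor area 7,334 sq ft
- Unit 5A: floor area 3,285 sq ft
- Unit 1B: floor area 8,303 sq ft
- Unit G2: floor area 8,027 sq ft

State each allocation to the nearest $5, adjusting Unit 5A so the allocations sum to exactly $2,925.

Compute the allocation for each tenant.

Unit 2B: $795 | Unit 5A: $360 | Unit 1B: $900 | Unit G2: $870

Total floor area = 26,949.
Raw shares: Unit 2B 7,334/26,949 × $2,925 = 796.02; Unit 5A 3,285/26,949 × $2,925 = 356.55; Unit 1B 8,303/26,949 × $2,925 = 901.19; Unit G2 8,027/26,949 × $2,925 = 871.24.
At nearest $5: Unit 2B $795; Unit 5A $355; Unit 1B $900; Unit G2 $870. Sum = $2,920.
Difference $2,925 − $2,920 = +$5 applied to Unit 5A: Unit 5A becomes $360.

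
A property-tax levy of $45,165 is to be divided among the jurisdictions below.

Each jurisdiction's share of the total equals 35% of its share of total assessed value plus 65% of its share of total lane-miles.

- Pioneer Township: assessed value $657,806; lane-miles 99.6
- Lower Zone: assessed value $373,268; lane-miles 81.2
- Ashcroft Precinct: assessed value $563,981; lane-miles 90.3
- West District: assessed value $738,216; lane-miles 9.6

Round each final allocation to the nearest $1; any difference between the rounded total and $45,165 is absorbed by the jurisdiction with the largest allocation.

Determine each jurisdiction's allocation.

Pioneer Township: $14,874; Lower Zone: $11,021; Ashcroft Precinct: $13,265; West District: $6,005

Totals — assessed value 2,333,271, lane-miles 280.7.
Combined weights (35% assessed value + 65% lane-miles): Pioneer Township 0.3293; Lower Zone 0.2440; Ashcroft Precinct 0.2937; West District 0.1330.
Pro-rata amounts: Pioneer Township 14,873.34; Lower Zone 11,021.24; Ashcroft Precinct 13,265.04; West District 6,005.39.
After rounding ($1): Pioneer Township $14,873; Lower Zone $11,021; Ashcroft Precinct $13,265; West District $6,005. Sum = $45,164.
Difference $45,165 − $45,164 = +$1 applied to largest allocation (Pioneer Township): Pioneer Township becomes $14,874.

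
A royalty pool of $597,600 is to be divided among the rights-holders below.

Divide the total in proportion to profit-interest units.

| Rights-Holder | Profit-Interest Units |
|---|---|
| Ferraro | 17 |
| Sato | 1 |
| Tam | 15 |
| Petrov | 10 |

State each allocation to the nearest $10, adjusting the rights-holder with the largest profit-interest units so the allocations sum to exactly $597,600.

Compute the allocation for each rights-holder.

Ferraro: $236,250 · Sato: $13,900 · Tam: $208,470 · Petrov: $138,980

Combined profit-interest units = 17 + 1 + 15 + 10 = 43.
Raw shares: Ferraro 236,260.47; Sato 13,897.67; Tam 208,465.12; Petrov 138,976.74.
At nearest $10: Ferraro $236,260; Sato $13,900; Tam $208,470; Petrov $138,980. Sum = $597,610.
Difference $597,600 − $597,610 = −$10 applied to largest profit-interest units (Ferraro): Ferraro becomes $236,250.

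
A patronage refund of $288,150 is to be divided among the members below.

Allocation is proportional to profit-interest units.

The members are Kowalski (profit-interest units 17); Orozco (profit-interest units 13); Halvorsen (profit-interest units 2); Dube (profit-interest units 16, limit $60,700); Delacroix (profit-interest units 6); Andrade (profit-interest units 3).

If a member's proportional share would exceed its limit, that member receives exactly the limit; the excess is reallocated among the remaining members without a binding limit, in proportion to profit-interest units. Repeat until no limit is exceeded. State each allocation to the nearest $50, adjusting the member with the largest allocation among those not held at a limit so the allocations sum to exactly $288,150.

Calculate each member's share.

Total profit-interest units = 57.
Proportional shares (ignoring caps): Kowalski 85,939.47; Orozco 65,718.42; Halvorsen 10,110.53; Dube 80,884.21; Delacroix 30,331.58; Andrade 15,165.79.
Cap binds for Dube ($60,700); balance $227,450 reallocated over remaining profit-interest units 41.
Redistributed shares: Kowalski 94,308.54 → $94,300; Orozco 72,118.29 → $72,100; Halvorsen 11,095.12 → $11,100; Delacroix 33,285.37 → $33,300; Andrade 16,642.68 → $16,650.

Kowalski: $94,300 · Orozco: $72,100 · Halvorsen: $11,100 · Dube: $60,700 · Delacroix: $33,300 · Andrade: $16,650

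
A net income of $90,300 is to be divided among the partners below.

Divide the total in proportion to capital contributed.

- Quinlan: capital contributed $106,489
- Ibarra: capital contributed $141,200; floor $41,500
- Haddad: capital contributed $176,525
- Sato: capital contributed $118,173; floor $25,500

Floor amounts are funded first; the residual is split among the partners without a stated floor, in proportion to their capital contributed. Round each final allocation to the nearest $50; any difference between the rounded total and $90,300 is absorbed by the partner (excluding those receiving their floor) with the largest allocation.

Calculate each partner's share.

Quinlan: $8,750 · Ibarra: $41,500 · Haddad: $14,550 · Sato: $25,500

Minimums first: Ibarra $41,500; Sato $25,500. Residual $23,300.
Residual split over remaining capital contributed 283,014: Quinlan 8,767.04 → $8,750; Haddad 14,532.96 → $14,550.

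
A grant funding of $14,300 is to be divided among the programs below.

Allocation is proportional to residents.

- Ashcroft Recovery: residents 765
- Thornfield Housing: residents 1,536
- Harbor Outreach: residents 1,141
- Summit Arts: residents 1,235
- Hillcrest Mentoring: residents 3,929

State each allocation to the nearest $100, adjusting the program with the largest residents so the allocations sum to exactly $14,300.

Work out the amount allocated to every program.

Ashcroft Recovery: $1,300 · Thornfield Housing: $2,600 · Harbor Outreach: $1,900 · Summit Arts: $2,100 · Hillcrest Mentoring: $6,400

Residents total: 8,606.
Proportional shares: Ashcroft Recovery 765/8,606 × $14,300 = 1,271.15; Thornfield Housing 1,536/8,606 × $14,300 = 2,552.27; Harbor Outreach 1,141/8,606 × $14,300 = 1,895.92; Summit Arts 1,235/8,606 × $14,300 = 2,052.11; Hillcrest Mentoring 3,929/8,606 × $14,300 = 6,528.55.
After rounding ($100): Ashcroft Recovery $1,300; Thornfield Housing $2,600; Harbor Outreach $1,900; Summit Arts $2,100; Hillcrest Mentoring $6,500. Sum = $14,400.
Difference $14,300 − $14,400 = −$100 applied to largest residents (Hillcrest Mentoring): Hillcrest Mentoring becomes $6,400.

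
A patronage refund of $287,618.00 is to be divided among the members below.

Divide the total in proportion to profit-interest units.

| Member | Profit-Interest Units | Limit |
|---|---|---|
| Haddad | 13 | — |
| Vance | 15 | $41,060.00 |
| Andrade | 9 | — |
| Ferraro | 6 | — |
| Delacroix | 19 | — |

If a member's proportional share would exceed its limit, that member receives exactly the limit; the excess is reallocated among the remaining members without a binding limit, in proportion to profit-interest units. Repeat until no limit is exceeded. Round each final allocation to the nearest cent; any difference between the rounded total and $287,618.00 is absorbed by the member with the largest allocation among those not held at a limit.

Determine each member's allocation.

Combined profit-interest units = 62.
Unconstrained shares: Haddad 60,307.0000; Vance 69,585.0000; Andrade 41,751.0000; Ferraro 27,834.0000; Delacroix 88,141.0000.
Held at cap: Vance ($41,060.00); remaining pool $246,558.00 reallocated over remaining profit-interest units 47.
Remaining shares: Haddad 68,196.8936 → $68,196.89; Andrade 47,213.2340 → $47,213.23; Ferraro 31,475.4894 → $31,475.49; Delacroix 99,672.3830 → $99,672.38.
Rounding difference +$0.01 applied to Delacroix → $99,672.39.

Haddad: $68,196.89 | Vance: $41,060.00 | Andrade: $47,213.23 | Ferraro: $31,475.49 | Delacroix: $99,672.39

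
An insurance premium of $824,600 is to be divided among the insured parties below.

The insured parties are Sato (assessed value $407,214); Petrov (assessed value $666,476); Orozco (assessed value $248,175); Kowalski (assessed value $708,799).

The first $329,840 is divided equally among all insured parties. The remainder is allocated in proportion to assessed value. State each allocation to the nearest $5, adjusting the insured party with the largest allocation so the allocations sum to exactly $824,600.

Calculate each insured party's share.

Equal tier: $329,840 ÷ 4 = $82,460 apiece.
Remainder $494,760 by assessed value (total 2,030,664): Sato 99,215.43 → $99,215; Petrov 162,383.17 → $162,385; Orozco 60,466.46 → $60,465; Kowalski 172,694.94 → $172,695.
Totals: Sato $82,460 + $99,215 = $181,675; Petrov $82,460 + $162,385 = $244,845; Orozco $82,460 + $60,465 = $142,925; Kowalski $82,460 + $172,695 = $255,155.

Sato: $181,675; Petrov: $244,845; Orozco: $142,925; Kowalski: $255,155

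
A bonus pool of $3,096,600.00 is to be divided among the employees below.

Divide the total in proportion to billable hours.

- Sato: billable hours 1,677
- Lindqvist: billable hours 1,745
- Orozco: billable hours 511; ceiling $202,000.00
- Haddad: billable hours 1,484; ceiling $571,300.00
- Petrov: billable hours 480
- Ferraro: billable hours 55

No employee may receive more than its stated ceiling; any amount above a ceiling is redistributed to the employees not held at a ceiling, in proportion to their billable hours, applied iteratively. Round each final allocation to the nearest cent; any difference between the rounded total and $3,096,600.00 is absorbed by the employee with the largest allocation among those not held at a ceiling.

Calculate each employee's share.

Sato: $984,628.28 | Lindqvist: $1,024,553.57 | Orozco: $202,000.00 | Haddad: $571,300.00 | Petrov: $281,825.63 | Ferraro: $32,292.52

Billable hours total: 5,952.
Unconstrained shares: Sato 872,479.5363; Lindqvist 907,857.3589; Orozco 265,853.9315; Haddad 772,068.9516; Petrov 249,725.8065; Ferraro 28,614.4153.
Capped: Orozco ($202,000.00), Haddad ($571,300.00); balance $2,323,300.00 reallocated over remaining billable hours 3,957.
Remaining shares: Sato 984,628.2790 → $984,628.28; Lindqvist 1,024,553.5759 → $1,024,553.58; Petrov 281,825.6255 → $281,825.63; Ferraro 32,292.5196 → $32,292.52.
Rounding difference −$0.01 applied to Lindqvist → $1,024,553.57.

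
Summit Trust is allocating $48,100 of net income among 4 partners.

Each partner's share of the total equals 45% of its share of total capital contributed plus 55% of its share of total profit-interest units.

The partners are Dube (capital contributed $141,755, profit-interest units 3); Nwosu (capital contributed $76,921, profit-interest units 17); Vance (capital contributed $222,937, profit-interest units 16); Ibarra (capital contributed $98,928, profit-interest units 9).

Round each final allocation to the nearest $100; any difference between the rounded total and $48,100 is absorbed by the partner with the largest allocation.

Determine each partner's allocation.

Dube: $7,400 | Nwosu: $13,100 | Vance: $18,300 | Ibarra: $9,300

Totals — capital contributed 540,541, profit-interest units 45.
Blended shares (45% capital contributed + 55% profit-interest units): Dube 0.1547; Nwosu 0.2718; Vance 0.3812; Ibarra 0.1924.
Unrounded shares: Dube 7,439.99; Nwosu 13,074.28; Vance 18,333.34; Ibarra 9,252.40.
After rounding ($100): Dube $7,400; Nwosu $13,100; Vance $18,300; Ibarra $9,300. Sum = $48,100.
Sum already equals the total — no adjustment.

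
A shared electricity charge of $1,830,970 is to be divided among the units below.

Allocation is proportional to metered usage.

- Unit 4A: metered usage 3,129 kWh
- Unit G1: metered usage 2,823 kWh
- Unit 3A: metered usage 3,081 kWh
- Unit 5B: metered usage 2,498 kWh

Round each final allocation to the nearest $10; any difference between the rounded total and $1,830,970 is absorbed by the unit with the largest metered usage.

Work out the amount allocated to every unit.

Unit 4A: $496,850; Unit G1: $448,250; Unit 3A: $489,220; Unit 5B: $396,650

Combined metered usage = 11,531.
Unrounded shares: Unit 4A 3,129/11,531 × $1,830,970 = 496,843.74; Unit G1 2,823/11,531 × $1,830,970 = 448,254.99; Unit 3A 3,081/11,531 × $1,830,970 = 489,221.97; Unit 5B 2,498/11,531 × $1,830,970 = 396,649.30.
At nearest $10: Unit 4A $496,840; Unit G1 $448,250; Unit 3A $489,220; Unit 5B $396,650. Sum = $1,830,960.
Difference $1,830,970 − $1,830,960 = +$10 applied to largest metered usage (Unit 4A): Unit 4A becomes $496,850.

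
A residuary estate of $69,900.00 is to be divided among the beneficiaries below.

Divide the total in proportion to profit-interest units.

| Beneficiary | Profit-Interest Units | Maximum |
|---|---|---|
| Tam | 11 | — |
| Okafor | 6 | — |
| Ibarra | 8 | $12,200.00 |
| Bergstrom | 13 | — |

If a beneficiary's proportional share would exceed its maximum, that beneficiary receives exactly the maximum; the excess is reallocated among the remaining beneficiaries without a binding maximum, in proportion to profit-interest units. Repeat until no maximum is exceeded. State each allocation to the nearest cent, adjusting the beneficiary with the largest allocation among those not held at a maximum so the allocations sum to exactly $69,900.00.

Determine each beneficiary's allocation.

Combined profit-interest units = 38.
Unconstrained shares: Tam 20,234.2105; Okafor 11,036.8421; Ibarra 14,715.7895; Bergstrom 23,913.1579.
Held at cap: Ibarra ($12,200.00); residual $57,700.00 reallocated over remaining profit-interest units 30.
Shares after redistribution: Tam 21,156.6667 → $21,156.67; Okafor 11,540.0000 → $11,540.00; Bergstrom 25,003.3333 → $25,003.33.

Tam: $21,156.67 · Okafor: $11,540.00 · Ibarra: $12,200.00 · Bergstrom: $25,003.33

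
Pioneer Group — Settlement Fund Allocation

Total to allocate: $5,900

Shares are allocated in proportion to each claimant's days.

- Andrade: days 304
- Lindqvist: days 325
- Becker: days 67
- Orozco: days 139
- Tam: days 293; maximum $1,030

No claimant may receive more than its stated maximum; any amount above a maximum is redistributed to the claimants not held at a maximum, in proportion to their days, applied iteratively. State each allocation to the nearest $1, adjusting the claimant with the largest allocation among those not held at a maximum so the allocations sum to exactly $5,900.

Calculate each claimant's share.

Sum of days: 1,128.
Unconstrained shares: Andrade 1,590.07; Lindqvist 1,699.91; Becker 350.44; Orozco 727.04; Tam 1,532.54.
Held at cap: Tam ($1,030); balance $4,870 reallocated over remaining days 835.
Remaining shares: Andrade 1,773.03 → $1,773; Lindqvist 1,895.51 → $1,896; Becker 390.77 → $391; Orozco 810.69 → $811.
Rounding difference −$1 applied to Lindqvist → $1,895.

Andrade: $1,773 · Lindqvist: $1,895 · Becker: $391 · Orozco: $811 · Tam: $1,030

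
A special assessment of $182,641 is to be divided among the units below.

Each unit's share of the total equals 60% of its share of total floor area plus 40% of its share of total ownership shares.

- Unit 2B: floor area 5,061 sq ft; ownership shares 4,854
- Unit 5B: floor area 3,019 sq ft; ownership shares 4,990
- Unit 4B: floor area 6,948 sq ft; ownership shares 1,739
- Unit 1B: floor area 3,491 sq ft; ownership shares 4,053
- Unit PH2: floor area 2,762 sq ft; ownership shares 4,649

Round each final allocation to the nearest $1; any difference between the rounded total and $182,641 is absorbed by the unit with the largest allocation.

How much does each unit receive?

Unit 2B: $43,543; Unit 5B: $33,518; Unit 4B: $42,041; Unit 1B: $32,573; Unit PH2: $30,966

Totals — floor area 21,281, ownership shares 20,285.
Blended shares (60% floor area + 40% ownership shares): Unit 2B 0.2384; Unit 5B 0.1835; Unit 4B 0.2302; Unit 1B 0.1783; Unit PH2 0.1695.
Unrounded shares: Unit 2B 43,542.84; Unit 5B 33,517.55; Unit 4B 42,041.11; Unit 1B 32,573.47; Unit PH2 30,966.04.
Rounded to nearest $1: Unit 2B $43,543; Unit 5B $33,518; Unit 4B $42,041; Unit 1B $32,573; Unit PH2 $30,966. Sum = $182,641.
Rounded total matches; no reconciliation needed.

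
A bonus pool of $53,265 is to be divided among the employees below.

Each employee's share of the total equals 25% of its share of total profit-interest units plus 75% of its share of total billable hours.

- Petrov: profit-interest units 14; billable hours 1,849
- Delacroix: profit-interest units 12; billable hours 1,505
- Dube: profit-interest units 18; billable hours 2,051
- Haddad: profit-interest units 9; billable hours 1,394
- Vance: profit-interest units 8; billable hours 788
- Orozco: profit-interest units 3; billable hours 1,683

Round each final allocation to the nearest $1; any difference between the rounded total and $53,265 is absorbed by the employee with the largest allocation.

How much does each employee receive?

Totals — profit-interest units 64, billable hours 9,270.
Composite weights (25% profit-interest units + 75% billable hours): Petrov 0.2043; Delacroix 0.1686; Dube 0.2363; Haddad 0.1479; Vance 0.0950; Orozco 0.1479.
Unrounded shares: Petrov 10,881.13; Delacroix 8,982.54; Dube 12,583.91; Haddad 7,879.99; Vance 5,060.39; Orozco 7,877.03.
Rounded to nearest $1: Petrov $10,881; Delacroix $8,983; Dube $12,584; Haddad $7,880; Vance $5,060; Orozco $7,877. Sum = $53,265.
Rounded total matches; no reconciliation needed.

Petrov: $10,881; Delacroix: $8,983; Dube: $12,584; Haddad: $7,880; Vance: $5,060; Orozco: $7,877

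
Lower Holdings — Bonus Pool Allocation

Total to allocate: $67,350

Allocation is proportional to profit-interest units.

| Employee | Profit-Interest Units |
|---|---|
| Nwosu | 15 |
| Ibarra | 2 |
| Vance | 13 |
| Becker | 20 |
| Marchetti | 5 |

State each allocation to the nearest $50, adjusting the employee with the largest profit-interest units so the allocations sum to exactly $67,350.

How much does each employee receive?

Total profit-interest units = 55.
Pro-rata amounts: Nwosu 15/55 × $67,350 = 18,368.18; Ibarra 2/55 × $67,350 = 2,449.09; Vance 13/55 × $67,350 = 15,919.09; Becker 20/55 × $67,350 = 24,490.91; Marchetti 5/55 × $67,350 = 6,122.73.
After rounding ($50): Nwosu $18,350; Ibarra $2,450; Vance $15,900; Becker $24,500; Marchetti $6,100. Sum = $67,300.
Difference $67,350 − $67,300 = +$50 applied to largest profit-interest units (Becker): Becker becomes $24,550.

Nwosu: $18,350; Ibarra: $2,450; Vance: $15,900; Becker: $24,550; Marchetti: $6,100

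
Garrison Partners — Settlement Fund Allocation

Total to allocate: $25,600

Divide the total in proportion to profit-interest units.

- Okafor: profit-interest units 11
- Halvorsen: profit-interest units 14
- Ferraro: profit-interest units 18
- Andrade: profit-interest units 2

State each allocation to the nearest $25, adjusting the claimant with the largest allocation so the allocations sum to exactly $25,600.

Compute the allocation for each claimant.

Okafor: $6,250 · Halvorsen: $7,975 · Ferraro: $10,225 · Andrade: $1,150

Total profit-interest units = 45.
Pro-rata amounts: Okafor 11/45 × $25,600 = 6,257.78; Halvorsen 14/45 × $25,600 = 7,964.44; Ferraro 18/45 × $25,600 = 10,240.00; Andrade 2/45 × $25,600 = 1,137.78.
After rounding ($25): Okafor $6,250; Halvorsen $7,975; Ferraro $10,250; Andrade $1,150. Sum = $25,625.
Difference $25,600 − $25,625 = −$25 applied to largest allocation (Ferraro): Ferraro becomes $10,225.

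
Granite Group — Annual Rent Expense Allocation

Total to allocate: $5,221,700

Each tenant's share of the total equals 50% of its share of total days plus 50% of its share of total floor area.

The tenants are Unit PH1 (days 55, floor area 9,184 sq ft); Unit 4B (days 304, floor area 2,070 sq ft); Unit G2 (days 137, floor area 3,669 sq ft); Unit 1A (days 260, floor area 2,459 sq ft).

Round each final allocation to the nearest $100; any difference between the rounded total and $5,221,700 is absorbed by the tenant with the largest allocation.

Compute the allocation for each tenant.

Totals — days 756, floor area 17,382.
Combined weights (50% days + 50% floor area): Unit PH1 0.3006; Unit 4B 0.2606; Unit G2 0.1961; Unit 1A 0.2427.
Raw shares: Unit PH1 1,569,418.48; Unit 4B 1,360,788.37; Unit G2 1,024,229.56; Unit 1A 1,267,263.59.
After rounding ($100): Unit PH1 $1,569,400; Unit 4B $1,360,800; Unit G2 $1,024,200; Unit 1A $1,267,300. Sum = $5,221,700.
Rounded total matches; no reconciliation needed.

Unit PH1: $1,569,400 | Unit 4B: $1,360,800 | Unit G2: $1,024,200 | Unit 1A: $1,267,300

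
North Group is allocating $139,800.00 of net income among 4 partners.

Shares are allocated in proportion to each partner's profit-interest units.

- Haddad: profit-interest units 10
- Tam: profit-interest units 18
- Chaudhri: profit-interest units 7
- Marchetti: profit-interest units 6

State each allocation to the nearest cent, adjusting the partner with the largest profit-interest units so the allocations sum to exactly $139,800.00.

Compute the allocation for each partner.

Sum of profit-interest units: 10 + 18 + 7 + 6 = 41.
Pro-rata amounts: Haddad 34,097.5610; Tam 61,375.6098; Chaudhri 23,868.2927; Marchetti 20,458.5366.
At nearest cent: Haddad $34,097.56; Tam $61,375.61; Chaudhri $23,868.29; Marchetti $20,458.54. Sum = $139,800.00.
Rounded total matches; no reconciliation needed.

Haddad: $34,097.56 | Tam: $61,375.61 | Chaudhri: $23,868.29 | Marchetti: $20,458.54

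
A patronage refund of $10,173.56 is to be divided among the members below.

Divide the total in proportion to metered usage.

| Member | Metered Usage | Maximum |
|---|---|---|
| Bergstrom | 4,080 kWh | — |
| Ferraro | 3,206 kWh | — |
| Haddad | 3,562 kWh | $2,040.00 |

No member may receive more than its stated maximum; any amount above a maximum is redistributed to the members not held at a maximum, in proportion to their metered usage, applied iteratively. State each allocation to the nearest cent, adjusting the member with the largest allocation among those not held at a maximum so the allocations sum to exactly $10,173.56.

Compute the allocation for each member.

Bergstrom: $4,554.61 | Ferraro: $3,578.95 | Haddad: $2,040.00

Metered usage total: 10,848.
Unconstrained shares: Bergstrom 3,826.3389; Ferraro 3,006.6771; Haddad 3,340.5439.
Held at cap: Haddad ($2,040.00); residual $8,133.56 reallocated over remaining metered usage 7,286.
Redistributed shares: Bergstrom 4,554.61499 → $4,554.61; Ferraro 3,578.94501 → $3,578.95.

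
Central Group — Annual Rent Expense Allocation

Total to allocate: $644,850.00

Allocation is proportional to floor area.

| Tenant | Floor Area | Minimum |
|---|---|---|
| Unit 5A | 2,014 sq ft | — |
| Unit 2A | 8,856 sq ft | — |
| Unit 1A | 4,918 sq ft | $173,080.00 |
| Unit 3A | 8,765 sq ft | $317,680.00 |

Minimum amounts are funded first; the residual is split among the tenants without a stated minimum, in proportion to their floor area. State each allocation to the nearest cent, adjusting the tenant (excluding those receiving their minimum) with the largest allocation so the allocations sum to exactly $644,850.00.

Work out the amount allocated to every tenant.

Unit 5A: $28,549.89 | Unit 2A: $125,540.11 | Unit 1A: $173,080.00 | Unit 3A: $317,680.00

Fund the minimums — Unit 1A $173,080.00; Unit 3A $317,680.00. Residual $154,090.00.
Residual split over remaining floor area 10,870: Unit 5A 28,549.8859 → $28,549.89; Unit 2A 125,540.1141 → $125,540.11.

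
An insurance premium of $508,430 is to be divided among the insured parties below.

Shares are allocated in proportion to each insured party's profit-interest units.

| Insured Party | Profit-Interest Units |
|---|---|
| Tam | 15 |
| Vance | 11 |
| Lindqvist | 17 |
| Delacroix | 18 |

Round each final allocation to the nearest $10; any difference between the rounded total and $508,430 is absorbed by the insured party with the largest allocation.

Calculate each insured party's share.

Total profit-interest units = 61.
Unrounded shares: Tam 15/61 × $508,430 = 125,023.77; Vance 11/61 × $508,430 = 91,684.10; Lindqvist 17/61 × $508,430 = 141,693.61; Delacroix 18/61 × $508,430 = 150,028.52.
Rounded to nearest $10: Tam $125,020; Vance $91,680; Lindqvist $141,690; Delacroix $150,030. Sum = $508,420.
Difference $508,430 − $508,420 = +$10 applied to largest allocation (Delacroix): Delacroix becomes $150,040.

Tam: $125,020; Vance: $91,680; Lindqvist: $141,690; Delacroix: $150,040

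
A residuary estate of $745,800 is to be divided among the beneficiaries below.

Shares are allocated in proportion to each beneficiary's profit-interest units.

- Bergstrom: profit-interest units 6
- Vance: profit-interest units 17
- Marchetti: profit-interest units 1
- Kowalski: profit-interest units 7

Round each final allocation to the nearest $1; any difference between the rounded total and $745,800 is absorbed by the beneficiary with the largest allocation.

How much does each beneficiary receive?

Bergstrom: $144,348 · Vance: $408,988 · Marchetti: $24,058 · Kowalski: $168,406

Total profit-interest units = 31.
Unrounded shares: Bergstrom 6/31 × $745,800 = 144,348.39; Vance 17/31 × $745,800 = 408,987.10; Marchetti 1/31 × $745,800 = 24,058.06; Kowalski 7/31 × $745,800 = 168,406.45.
Rounded to nearest $1: Bergstrom $144,348; Vance $408,987; Marchetti $24,058; Kowalski $168,406. Sum = $745,799.
Difference $745,800 − $745,799 = +$1 applied to largest allocation (Vance): Vance becomes $408,988.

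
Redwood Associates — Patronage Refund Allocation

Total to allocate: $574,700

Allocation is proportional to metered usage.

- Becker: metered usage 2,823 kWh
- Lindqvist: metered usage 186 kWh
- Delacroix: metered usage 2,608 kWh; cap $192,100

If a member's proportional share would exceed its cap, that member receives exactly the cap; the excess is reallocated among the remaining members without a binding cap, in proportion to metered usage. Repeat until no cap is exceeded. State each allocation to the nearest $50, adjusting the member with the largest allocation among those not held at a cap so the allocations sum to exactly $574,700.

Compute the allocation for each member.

Becker: $358,950; Lindqvist: $23,650; Delacroix: $192,100

Metered usage total: 5,617.
Pro-rata shares before constraints: Becker 288,833.56; Lindqvist 19,030.48; Delacroix 266,835.96.
Capped: Delacroix ($192,100); remaining pool $382,600 reallocated over remaining metered usage 3,009.
Redistributed shares: Becker 358,949.75 → $358,950; Lindqvist 23,650.25 → $23,650.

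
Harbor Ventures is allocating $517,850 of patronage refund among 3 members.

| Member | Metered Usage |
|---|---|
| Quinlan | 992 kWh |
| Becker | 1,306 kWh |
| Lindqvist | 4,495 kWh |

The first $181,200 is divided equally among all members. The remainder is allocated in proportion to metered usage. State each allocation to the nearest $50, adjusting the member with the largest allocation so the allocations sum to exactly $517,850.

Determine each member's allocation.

First tranche $181,200 split equally: $60,400 each.
Remainder $336,650 by metered usage (total 6,793): Quinlan 49,161.90 → $49,150; Becker 64,723.23 → $64,700; Lindqvist 222,764.87 → $222,750.
Rounding difference +$50 on remainder applied to Lindqvist.
Totals: Quinlan $60,400 + $49,150 = $109,550; Becker $60,400 + $64,700 = $125,100; Lindqvist $60,400 + $222,800 = $283,200.

Quinlan: $109,550 | Becker: $125,100 | Lindqvist: $283,200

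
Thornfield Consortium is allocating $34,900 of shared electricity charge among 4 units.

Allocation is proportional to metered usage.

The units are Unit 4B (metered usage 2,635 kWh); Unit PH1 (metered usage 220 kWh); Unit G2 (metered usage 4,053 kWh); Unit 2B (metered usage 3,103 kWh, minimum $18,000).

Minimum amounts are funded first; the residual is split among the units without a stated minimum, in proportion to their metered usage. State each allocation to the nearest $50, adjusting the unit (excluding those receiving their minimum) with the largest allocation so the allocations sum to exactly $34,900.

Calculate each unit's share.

Minimums first: Unit 2B $18,000. Residual $16,900.
Residual split over remaining metered usage 6,908: Unit 4B 6,446.37 → $6,450; Unit PH1 538.22 → $550; Unit G2 9,915.42 → $9,900.

Unit 4B: $6,450; Unit PH1: $550; Unit G2: $9,900; Unit 2B: $18,000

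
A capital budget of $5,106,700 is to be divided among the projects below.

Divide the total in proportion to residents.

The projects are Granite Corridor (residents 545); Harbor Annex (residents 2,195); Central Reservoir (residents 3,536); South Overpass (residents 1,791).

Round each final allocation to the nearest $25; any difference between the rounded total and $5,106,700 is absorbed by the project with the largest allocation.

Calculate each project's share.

Total residents = 8,067.
Pro-rata amounts: Granite Corridor 545/8,067 × $5,106,700 = 345,004.52; Harbor Annex 2,195/8,067 × $5,106,700 = 1,389,513.64; Central Reservoir 3,536/8,067 × $5,106,700 = 2,238,414.68; South Overpass 1,791/8,067 × $5,106,700 = 1,133,767.16.
Rounded to nearest $25: Granite Corridor $345,000; Harbor Annex $1,389,525; Central Reservoir $2,238,425; South Overpass $1,133,775. Sum = $5,106,725.
Difference $5,106,700 − $5,106,725 = −$25 applied to largest allocation (Central Reservoir): Central Reservoir becomes $2,238,400.

Granite Corridor: $345,000; Harbor Annex: $1,389,525; Central Reservoir: $2,238,400; South Overpass: $1,133,775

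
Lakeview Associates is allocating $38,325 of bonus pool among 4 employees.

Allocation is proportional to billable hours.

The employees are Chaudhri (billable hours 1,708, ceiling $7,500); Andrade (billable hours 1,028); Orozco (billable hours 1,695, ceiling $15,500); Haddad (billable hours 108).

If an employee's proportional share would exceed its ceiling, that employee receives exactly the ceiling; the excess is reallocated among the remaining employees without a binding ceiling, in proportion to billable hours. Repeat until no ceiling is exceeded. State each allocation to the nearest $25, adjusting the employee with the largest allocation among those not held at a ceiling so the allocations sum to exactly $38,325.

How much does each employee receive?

Chaudhri: $7,500 | Andrade: $13,875 | Orozco: $15,500 | Haddad: $1,450

Total billable hours = 4,539.
Proportional shares (ignoring caps): Chaudhri 14,421.48; Andrade 8,679.91; Orozco 14,311.72; Haddad 911.90.
Held at cap: Chaudhri ($7,500); residual $30,825 reallocated over remaining billable hours 2,831.
Held at cap: Orozco ($15,500); residual $15,325 reallocated over remaining billable hours 1,136.
Redistributed shares: Andrade 13,868.05 → $13,875; Haddad 1,456.95 → $1,450.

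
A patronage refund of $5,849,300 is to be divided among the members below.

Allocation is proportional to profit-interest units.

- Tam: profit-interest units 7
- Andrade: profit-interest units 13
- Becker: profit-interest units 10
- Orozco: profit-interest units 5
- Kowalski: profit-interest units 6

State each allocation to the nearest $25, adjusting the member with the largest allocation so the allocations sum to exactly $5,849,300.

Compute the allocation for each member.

Tam: $998,650 | Andrade: $1,854,675 | Becker: $1,426,650 | Orozco: $713,325 | Kowalski: $856,000

Sum of profit-interest units: 41.
Raw shares: Tam 7/41 × $5,849,300 = 998,660.98; Andrade 13/41 × $5,849,300 = 1,854,656.10; Becker 10/41 × $5,849,300 = 1,426,658.54; Orozco 5/41 × $5,849,300 = 713,329.27; Kowalski 6/41 × $5,849,300 = 855,995.12.
At nearest $25: Tam $998,650; Andrade $1,854,650; Becker $1,426,650; Orozco $713,325; Kowalski $856,000. Sum = $5,849,275.
Difference $5,849,300 − $5,849,275 = +$25 applied to largest allocation (Andrade): Andrade becomes $1,854,675.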